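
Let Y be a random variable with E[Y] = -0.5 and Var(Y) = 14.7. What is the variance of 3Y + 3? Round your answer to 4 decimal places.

Var(3Y + 3) = (3)²·Var(Y) = 9·14.7 = 132.3

132.3000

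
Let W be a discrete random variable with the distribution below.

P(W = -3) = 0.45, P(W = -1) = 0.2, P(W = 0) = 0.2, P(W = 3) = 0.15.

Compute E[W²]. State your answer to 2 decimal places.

E[W²] = (-3)²(0.45) + (-1)²(0.2) + (0)²(0.2) + (3)²(0.15) = 5.6

5.60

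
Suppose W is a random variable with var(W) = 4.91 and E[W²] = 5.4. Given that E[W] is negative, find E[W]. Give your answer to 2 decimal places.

(E[W])² = E[W²] − var(W) = 5.4 − 4.91 = 0.49
E[W] = −√0.49 = -0.7

-0.70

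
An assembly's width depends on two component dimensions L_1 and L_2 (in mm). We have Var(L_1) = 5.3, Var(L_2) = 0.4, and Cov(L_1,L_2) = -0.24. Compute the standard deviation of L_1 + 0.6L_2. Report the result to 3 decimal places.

Var(L_1 + 0.6L_2) = (1)²·Var(L_1) + (0.6)²·Var(L_2) + 2·(1)·(0.6)·Cov(L_1,L_2)
= 1·5.3 + 0.36·0.4 + 1.2·-0.24 = 5.156
SD(L_1 + 0.6L_2) = √5.156 ≈ 2.271

2.271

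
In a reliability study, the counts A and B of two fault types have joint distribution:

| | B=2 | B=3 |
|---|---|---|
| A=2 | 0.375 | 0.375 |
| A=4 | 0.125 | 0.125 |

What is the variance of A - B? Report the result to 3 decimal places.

1.000

E[A] = 2.5,  E[B] = 2.5,  E[AB] = 6.25
var(A) = 7 − (2.5)² = 0.75;  var(B) = 6.5 − (2.5)² = 0.25
Cov(A,B) = 6.25 − (2.5)(2.5) = 0
var(A - B) = (1)²·0.75 + (-1)²·0.25 + 2·(1)·(-1)·0 = 1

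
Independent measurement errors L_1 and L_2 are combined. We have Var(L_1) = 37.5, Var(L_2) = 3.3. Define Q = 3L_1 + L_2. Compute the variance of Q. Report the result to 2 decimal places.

340.80

By independence, Var(Q) = (3)²Var(L_1) + (1)²Var(L_2)
= (3)²·37.5 + (1)²·3.3 = 340.8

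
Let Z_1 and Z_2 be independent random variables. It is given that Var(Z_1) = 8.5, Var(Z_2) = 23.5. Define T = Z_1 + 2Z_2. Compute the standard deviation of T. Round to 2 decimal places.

10.12

By independence, Var(T) = (1)²Var(Z_1) + (2)²Var(Z_2)
= (1)²·8.5 + (2)²·23.5 = 102.5
SD(T) = √102.5 ≈ 10.12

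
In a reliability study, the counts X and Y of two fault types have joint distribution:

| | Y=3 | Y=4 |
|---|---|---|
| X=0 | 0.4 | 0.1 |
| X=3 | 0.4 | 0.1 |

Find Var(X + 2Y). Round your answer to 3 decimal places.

2.890

E[X] = 1.5,  E[Y] = 3.2,  E[XY] = 4.8
Var(X) = 4.5 − (1.5)² = 2.25;  Var(Y) = 10.4 − (3.2)² = 0.16
Cov(X,Y) = 4.8 − (1.5)(3.2) = 0
Var(X + 2Y) = (1)²·2.25 + (2)²·0.16 + 2·(1)·(2)·0 = 2.89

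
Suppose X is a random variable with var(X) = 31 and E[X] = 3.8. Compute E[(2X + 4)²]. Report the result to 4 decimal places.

258.5600

E[2X + 4] = 2·3.8 + 4 = 11.6
var(2X + 4) = (2)²·31 = 124
E[(2X + 4)²] = var((2X + 4)) + (E[(2X + 4)])² = 124 + (11.6)² = 258.56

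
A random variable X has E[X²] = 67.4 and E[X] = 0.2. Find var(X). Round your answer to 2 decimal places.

67.36

var(X) = 67.4 − (0.2)² = 67.36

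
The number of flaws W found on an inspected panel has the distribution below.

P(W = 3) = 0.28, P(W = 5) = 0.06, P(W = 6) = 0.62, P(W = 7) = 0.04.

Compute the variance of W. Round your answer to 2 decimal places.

E[W] = (3)(0.28) + (5)(0.06) + (6)(0.62) + (7)(0.04) = 5.14
E[W²] = (3)²(0.28) + (5)²(0.06) + (6)²(0.62) + (7)²(0.04) = 28.3
var(W) = E[W²] − (E[W])² = 28.3 − (5.14)² = 1.8804

1.88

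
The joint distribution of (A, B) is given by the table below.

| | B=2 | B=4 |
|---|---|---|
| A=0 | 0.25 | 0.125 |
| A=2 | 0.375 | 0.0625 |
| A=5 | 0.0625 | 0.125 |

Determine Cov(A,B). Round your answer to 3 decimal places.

E[A] = 1.8125,  E[B] = 2.625
E[AB] = 5.125
Cov(A,B) = E[AB] − E[A]E[B] = 5.125 − (1.8125)(2.625) = 0.3671875

0.367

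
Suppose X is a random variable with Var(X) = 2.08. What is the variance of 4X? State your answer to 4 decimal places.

Var(4X) = (4)²·Var(X) = 16·2.08 = 33.28

33.2800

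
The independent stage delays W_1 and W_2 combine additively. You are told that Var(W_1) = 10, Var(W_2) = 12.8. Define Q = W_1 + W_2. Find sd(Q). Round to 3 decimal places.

4.775

By independence, Var(Q) = (1)²Var(W_1) + (1)²Var(W_2)
= (1)²·10 + (1)²·12.8 = 22.8
sd(Q) = √22.8 ≈ 4.775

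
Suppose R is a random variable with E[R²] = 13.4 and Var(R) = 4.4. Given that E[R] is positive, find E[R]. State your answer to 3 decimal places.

3.000

(E[R])² = E[R²] − Var(R) = 13.4 − 4.4 = 9
E[R] = √9 = 3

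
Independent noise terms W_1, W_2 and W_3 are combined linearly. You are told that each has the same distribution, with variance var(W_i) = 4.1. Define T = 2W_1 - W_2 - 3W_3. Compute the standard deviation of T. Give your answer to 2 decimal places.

7.58

By independence, var(T) = (2)²var(W_1) + (-1)²var(W_2) + (-3)²var(W_3)
= (2)²·4.1 + (-1)²·4.1 + (-3)²·4.1 = 57.4
σ(T) = √57.4 ≈ 7.58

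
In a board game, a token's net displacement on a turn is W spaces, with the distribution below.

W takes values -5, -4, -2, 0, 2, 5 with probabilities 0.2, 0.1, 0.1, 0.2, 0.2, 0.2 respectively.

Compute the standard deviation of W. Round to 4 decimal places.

E[W] = (-5)(0.2) + (-4)(0.1) + (-2)(0.1) + (0)(0.2) + (2)(0.2) + (5)(0.2) = -0.2
E[W²] = (-5)²(0.2) + (-4)²(0.1) + (-2)²(0.1) + (0)²(0.2) + (2)²(0.2) + (5)²(0.2) = 12.8
var(W) = E[W²] − (E[W])² = 12.8 − (-0.2)² = 12.76
SD(W) = √12.76 ≈ 3.5721

3.5721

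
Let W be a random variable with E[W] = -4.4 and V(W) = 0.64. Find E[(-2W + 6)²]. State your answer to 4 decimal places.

221.6000

E[-2W + 6] = -2·-4.4 + 6 = 14.8
V(-2W + 6) = (-2)²·0.64 = 2.56
E[(-2W + 6)²] = V((-2W + 6)) + (E[(-2W + 6)])² = 2.56 + (14.8)² = 221.6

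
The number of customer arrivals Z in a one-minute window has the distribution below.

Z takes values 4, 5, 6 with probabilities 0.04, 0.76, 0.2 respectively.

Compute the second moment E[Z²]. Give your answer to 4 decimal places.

E[Z²] = (4)²(0.04) + (5)²(0.76) + (6)²(0.2) = 26.84

26.8400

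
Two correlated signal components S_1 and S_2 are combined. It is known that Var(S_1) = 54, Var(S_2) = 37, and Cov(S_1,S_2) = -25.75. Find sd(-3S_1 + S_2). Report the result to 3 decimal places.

26.029

Var(-3S_1 + S_2) = (-3)²·Var(S_1) + (1)²·Var(S_2) + 2·(-3)·(1)·Cov(S_1,S_2)
= 9·54 + 1·37 + -6·-25.75 = 677.5
sd(-3S_1 + S_2) = √677.5 ≈ 26.029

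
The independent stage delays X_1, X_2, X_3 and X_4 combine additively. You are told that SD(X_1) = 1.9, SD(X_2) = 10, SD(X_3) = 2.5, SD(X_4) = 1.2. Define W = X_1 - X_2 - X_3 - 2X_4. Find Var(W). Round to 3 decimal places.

115.620

Var(X_1) = 3.61, Var(X_2) = 100, Var(X_3) = 6.25, Var(X_4) = 1.44
By independence, Var(W) = (1)²Var(X_1) + (-1)²Var(X_2) + (-1)²Var(X_3) + (-2)²Var(X_4)
= (1)²·3.61 + (-1)²·100 + (-1)²·6.25 + (-2)²·1.44 = 115.62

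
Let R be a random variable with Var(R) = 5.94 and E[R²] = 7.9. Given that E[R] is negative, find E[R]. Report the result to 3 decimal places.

-1.400

(E[R])² = E[R²] − Var(R) = 7.9 − 5.94 = 1.96
E[R] = −√1.96 = -1.4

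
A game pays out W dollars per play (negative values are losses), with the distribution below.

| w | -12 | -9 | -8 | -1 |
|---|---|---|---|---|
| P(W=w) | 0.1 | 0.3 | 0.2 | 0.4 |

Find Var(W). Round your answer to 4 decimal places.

17.0900

E[W] = (-12)(0.1) + (-9)(0.3) + (-8)(0.2) + (-1)(0.4) = -5.9
E[W²] = (-12)²(0.1) + (-9)²(0.3) + (-8)²(0.2) + (-1)²(0.4) = 51.9
Var(W) = E[W²] − (E[W])² = 51.9 − (-5.9)² = 17.09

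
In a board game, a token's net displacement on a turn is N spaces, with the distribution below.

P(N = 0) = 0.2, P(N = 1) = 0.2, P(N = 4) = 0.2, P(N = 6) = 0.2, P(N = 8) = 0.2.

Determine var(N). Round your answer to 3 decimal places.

8.960

E[N] = (0)(0.2) + (1)(0.2) + (4)(0.2) + (6)(0.2) + (8)(0.2) = 3.8
E[N²] = (0)²(0.2) + (1)²(0.2) + (4)²(0.2) + (6)²(0.2) + (8)²(0.2) = 23.4
var(N) = E[N²] − (E[N])² = 23.4 − (3.8)² = 8.96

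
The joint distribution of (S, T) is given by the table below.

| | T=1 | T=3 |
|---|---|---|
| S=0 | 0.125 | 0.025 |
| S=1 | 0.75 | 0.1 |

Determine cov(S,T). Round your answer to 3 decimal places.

-0.013

E[S] = 0.85,  E[T] = 1.25
E[ST] = 1.05
cov(S,T) = E[ST] − E[S]E[T] = 1.05 − (0.85)(1.25) = -0.0125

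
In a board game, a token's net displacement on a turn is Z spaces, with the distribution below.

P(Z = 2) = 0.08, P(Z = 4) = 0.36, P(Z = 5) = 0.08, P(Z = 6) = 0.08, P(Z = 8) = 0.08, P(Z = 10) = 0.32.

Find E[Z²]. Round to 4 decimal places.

48.0800

E[Z²] = (2)²(0.08) + (4)²(0.36) + (5)²(0.08) + (6)²(0.08) + (8)²(0.08) + (10)²(0.32) = 48.08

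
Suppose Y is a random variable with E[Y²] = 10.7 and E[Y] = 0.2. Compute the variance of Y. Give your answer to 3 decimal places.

Var(Y) = 10.7 − (0.2)² = 10.66

10.660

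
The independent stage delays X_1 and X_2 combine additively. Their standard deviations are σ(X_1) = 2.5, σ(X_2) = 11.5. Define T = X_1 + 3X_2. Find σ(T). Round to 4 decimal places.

var(X_1) = 6.25, var(X_2) = 132.25
By independence, var(T) = (1)²var(X_1) + (3)²var(X_2)
= (1)²·6.25 + (3)²·132.25 = 1196.5
σ(T) = √1196.5 ≈ 34.5905

34.5905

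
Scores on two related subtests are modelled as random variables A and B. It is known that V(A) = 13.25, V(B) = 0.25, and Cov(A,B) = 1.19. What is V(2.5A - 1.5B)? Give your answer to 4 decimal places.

74.4500

V(2.5A - 1.5B) = (2.5)²·V(A) + (-1.5)²·V(B) + 2·(2.5)·(-1.5)·Cov(A,B)
= 6.25·13.25 + 2.25·0.25 + -7.5·1.19 = 74.45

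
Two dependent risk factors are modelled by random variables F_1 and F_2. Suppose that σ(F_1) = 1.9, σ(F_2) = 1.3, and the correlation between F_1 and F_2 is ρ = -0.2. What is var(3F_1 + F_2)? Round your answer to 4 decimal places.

31.2160

var(F_1) = (1.9)² = 3.61;  var(F_2) = (1.3)² = 1.69
Cov(F_1,F_2) = ρ·σ(F_1)·σ(F_2) = -0.2·1.9·1.3 = -0.494
var(3F_1 + F_2) = (3)²·var(F_1) + (1)²·var(F_2) + 2·(3)·(1)·Cov(F_1,F_2)
= 9·3.61 + 1·1.69 + 6·-0.494 = 31.216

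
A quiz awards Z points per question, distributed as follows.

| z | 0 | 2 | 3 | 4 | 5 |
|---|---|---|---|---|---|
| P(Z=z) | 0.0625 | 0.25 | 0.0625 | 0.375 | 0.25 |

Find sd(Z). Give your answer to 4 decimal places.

E[Z] = (0)(0.0625) + (2)(0.25) + (3)(0.0625) + (4)(0.375) + (5)(0.25) = 3.4375
E[Z²] = (0)²(0.0625) + (2)²(0.25) + (3)²(0.0625) + (4)²(0.375) + (5)²(0.25) = 13.8125
var(Z) = E[Z²] − (E[Z])² = 13.8125 − (3.4375)² = 1.99609375
sd(Z) = √1.99609375 ≈ 1.4128

1.4128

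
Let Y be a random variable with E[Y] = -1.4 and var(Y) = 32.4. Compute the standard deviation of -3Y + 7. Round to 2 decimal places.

var(-3Y + 7) = (-3)²·32.4 = 291.6
SD(-3Y + 7) = √291.6 ≈ 17.08

17.08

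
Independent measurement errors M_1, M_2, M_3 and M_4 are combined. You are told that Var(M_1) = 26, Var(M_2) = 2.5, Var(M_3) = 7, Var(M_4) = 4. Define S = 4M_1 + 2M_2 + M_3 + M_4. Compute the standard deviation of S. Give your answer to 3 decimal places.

By independence, Var(S) = (4)²Var(M_1) + (2)²Var(M_2) + (1)²Var(M_3) + (1)²Var(M_4)
= (4)²·26 + (2)²·2.5 + (1)²·7 + (1)²·4 = 437
SD(S) = √437 ≈ 20.905

20.905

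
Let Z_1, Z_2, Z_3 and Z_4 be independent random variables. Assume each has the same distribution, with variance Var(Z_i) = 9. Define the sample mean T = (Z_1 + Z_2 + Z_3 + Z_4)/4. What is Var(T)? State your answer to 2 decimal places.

2.25

By independence, Var(T) = (0.25)²Var(Z_1) + (0.25)²Var(Z_2) + (0.25)²Var(Z_3) + (0.25)²Var(Z_4)
= (0.25)²·9 + (0.25)²·9 + (0.25)²·9 + (0.25)²·9 = 2.25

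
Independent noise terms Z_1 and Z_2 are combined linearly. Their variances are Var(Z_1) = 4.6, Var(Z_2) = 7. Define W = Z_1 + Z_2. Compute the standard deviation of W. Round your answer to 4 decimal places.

3.4059

By independence, Var(W) = (1)²Var(Z_1) + (1)²Var(Z_2)
= (1)²·4.6 + (1)²·7 = 11.6
SD(W) = √11.6 ≈ 3.4059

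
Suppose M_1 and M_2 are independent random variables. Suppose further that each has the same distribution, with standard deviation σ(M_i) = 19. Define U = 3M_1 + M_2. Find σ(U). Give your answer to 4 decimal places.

60.0833

Var(M_i) = (19)² = 361
By independence, Var(U) = (3)²Var(M_1) + (1)²Var(M_2)
= (3)²·361 + (1)²·361 = 3610
σ(U) = √3610 ≈ 60.0833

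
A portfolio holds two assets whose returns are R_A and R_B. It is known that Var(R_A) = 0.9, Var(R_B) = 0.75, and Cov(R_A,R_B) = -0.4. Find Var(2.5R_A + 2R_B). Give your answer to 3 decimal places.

4.625

Var(2.5R_A + 2R_B) = (2.5)²·Var(R_A) + (2)²·Var(R_B) + 2·(2.5)·(2)·Cov(R_A,R_B)
= 6.25·0.9 + 4·0.75 + 10·-0.4 = 4.625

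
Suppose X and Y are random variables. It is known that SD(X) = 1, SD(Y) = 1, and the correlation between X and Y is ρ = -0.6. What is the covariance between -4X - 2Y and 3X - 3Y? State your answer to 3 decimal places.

-9.600

var(X) = (1)² = 1;  var(Y) = (1)² = 1
Cov(X,Y) = ρ·SD(X)·SD(Y) = -0.6·1·1 = -0.6
Cov(-4X - 2Y, 3X - 3Y) = (-4)(3)var(X) + (-2)(-3)var(Y) + [(-4)(-3) + (-2)(3)]Cov(X,Y)
= -12·1 + 6·1 + 6·-0.6 = -9.6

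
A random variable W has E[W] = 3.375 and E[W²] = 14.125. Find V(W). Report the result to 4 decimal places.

V(W) = 14.125 − (3.375)² = 2.734375

2.7344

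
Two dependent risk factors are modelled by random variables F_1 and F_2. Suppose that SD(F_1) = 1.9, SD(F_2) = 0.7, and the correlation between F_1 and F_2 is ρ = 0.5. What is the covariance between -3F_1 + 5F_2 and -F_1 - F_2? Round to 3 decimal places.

V(F_1) = (1.9)² = 3.61;  V(F_2) = (0.7)² = 0.49
cov(F_1,F_2) = ρ·SD(F_1)·SD(F_2) = 0.5·1.9·0.7 = 0.665
cov(-3F_1 + 5F_2, -F_1 - F_2) = (-3)(-1)V(F_1) + (5)(-1)V(F_2) + [(-3)(-1) + (5)(-1)]cov(F_1,F_2)
= 3·3.61 + -5·0.49 + -2·0.665 = 7.05

7.050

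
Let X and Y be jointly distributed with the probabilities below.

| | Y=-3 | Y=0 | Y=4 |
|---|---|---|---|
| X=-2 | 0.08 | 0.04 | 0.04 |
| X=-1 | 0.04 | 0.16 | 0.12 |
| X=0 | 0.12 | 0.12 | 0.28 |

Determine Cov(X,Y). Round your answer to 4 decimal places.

E[X] = -0.64,  E[Y] = 1.04
E[XY] = -0.2
Cov(X,Y) = E[XY] − E[X]E[Y] = -0.2 − (-0.64)(1.04) = 0.4656

0.4656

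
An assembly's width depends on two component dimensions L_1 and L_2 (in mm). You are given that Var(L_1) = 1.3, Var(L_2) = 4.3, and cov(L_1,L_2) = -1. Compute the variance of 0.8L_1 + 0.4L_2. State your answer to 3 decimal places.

Var(0.8L_1 + 0.4L_2) = (0.8)²·Var(L_1) + (0.4)²·Var(L_2) + 2·(0.8)·(0.4)·cov(L_1,L_2)
= 0.64·1.3 + 0.16·4.3 + 0.64·-1 = 0.88

0.880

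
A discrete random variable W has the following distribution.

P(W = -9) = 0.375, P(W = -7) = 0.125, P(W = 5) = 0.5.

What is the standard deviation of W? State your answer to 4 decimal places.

6.7777

E[W] = (-9)(0.375) + (-7)(0.125) + (5)(0.5) = -1.75
E[W²] = (-9)²(0.375) + (-7)²(0.125) + (5)²(0.5) = 49
V(W) = E[W²] − (E[W])² = 49 − (-1.75)² = 45.9375
sd(W) = √45.9375 ≈ 6.7777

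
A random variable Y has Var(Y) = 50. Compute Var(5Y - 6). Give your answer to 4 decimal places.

1250.0000

Var(5Y - 6) = (5)²·Var(Y) = 25·50 = 1250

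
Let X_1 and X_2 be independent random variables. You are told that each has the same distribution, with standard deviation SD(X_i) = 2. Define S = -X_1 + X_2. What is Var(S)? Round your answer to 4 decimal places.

8.0000

Var(X_i) = (2)² = 4
By independence, Var(S) = (-1)²Var(X_1) + (1)²Var(X_2)
= (-1)²·4 + (1)²·4 = 8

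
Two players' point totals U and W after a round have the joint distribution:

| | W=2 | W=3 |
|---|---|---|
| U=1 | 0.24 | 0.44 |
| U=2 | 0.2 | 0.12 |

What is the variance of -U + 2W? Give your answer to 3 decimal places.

E[U] = 1.32,  E[W] = 2.56,  E[UW] = 3.32
Var(U) = 1.96 − (1.32)² = 0.2176;  Var(W) = 6.8 − (2.56)² = 0.2464
Cov(U,W) = 3.32 − (1.32)(2.56) = -0.0592
Var(-U + 2W) = (-1)²·0.2176 + (2)²·0.2464 + 2·(-1)·(2)·-0.0592 = 1.44

1.440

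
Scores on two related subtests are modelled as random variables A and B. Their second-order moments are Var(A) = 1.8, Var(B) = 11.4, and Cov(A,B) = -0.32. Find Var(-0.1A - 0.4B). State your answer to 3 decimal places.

1.816

Var(-0.1A - 0.4B) = (-0.1)²·Var(A) + (-0.4)²·Var(B) + 2·(-0.1)·(-0.4)·Cov(A,B)
= 0.01·1.8 + 0.16·11.4 + 0.08·-0.32 = 1.8164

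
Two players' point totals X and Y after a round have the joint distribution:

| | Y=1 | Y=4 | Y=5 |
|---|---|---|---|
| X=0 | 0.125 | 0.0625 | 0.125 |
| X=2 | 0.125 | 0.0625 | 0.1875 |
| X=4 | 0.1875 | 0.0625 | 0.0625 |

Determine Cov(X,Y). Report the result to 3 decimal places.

E[X] = 2,  E[Y] = 3.0625
E[XY] = 5.625
Cov(X,Y) = E[XY] − E[X]E[Y] = 5.625 − (2)(3.0625) = -0.5

-0.500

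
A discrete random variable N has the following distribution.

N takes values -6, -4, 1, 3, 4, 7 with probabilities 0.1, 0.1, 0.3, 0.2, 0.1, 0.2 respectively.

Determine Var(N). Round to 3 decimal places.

15.810

E[N] = (-6)(0.1) + (-4)(0.1) + (1)(0.3) + (3)(0.2) + (4)(0.1) + (7)(0.2) = 1.7
E[N²] = (-6)²(0.1) + (-4)²(0.1) + (1)²(0.3) + (3)²(0.2) + (4)²(0.1) + (7)²(0.2) = 18.7
Var(N) = E[N²] − (E[N])² = 18.7 − (1.7)² = 15.81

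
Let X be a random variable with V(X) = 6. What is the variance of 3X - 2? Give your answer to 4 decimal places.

54.0000

V(3X - 2) = (3)²·V(X) = 9·6 = 54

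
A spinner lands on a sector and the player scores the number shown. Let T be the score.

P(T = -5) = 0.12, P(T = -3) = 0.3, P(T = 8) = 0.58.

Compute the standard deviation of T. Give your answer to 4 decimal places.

E[T] = (-5)(0.12) + (-3)(0.3) + (8)(0.58) = 3.14
E[T²] = (-5)²(0.12) + (-3)²(0.3) + (8)²(0.58) = 42.82
var(T) = E[T²] − (E[T])² = 42.82 − (3.14)² = 32.9604
SD(T) = √32.9604 ≈ 5.7411

5.7411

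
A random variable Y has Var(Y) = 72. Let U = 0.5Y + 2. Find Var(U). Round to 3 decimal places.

18.000

Var(0.5Y + 2) = (0.5)²·Var(Y) = 0.25·72 = 18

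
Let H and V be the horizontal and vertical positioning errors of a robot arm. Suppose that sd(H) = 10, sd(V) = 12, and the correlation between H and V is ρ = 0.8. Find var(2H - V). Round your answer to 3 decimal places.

160.000

var(H) = (10)² = 100;  var(V) = (12)² = 144
Cov(H,V) = ρ·sd(H)·sd(V) = 0.8·10·12 = 96
var(2H - V) = (2)²·var(H) + (-1)²·var(V) + 2·(2)·(-1)·Cov(H,V)
= 4·100 + 1·144 + -4·96 = 160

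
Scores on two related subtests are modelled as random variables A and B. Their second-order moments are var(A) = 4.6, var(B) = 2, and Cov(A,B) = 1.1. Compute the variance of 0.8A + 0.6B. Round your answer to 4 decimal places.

var(0.8A + 0.6B) = (0.8)²·var(A) + (0.6)²·var(B) + 2·(0.8)·(0.6)·Cov(A,B)
= 0.64·4.6 + 0.36·2 + 0.96·1.1 = 4.72

4.7200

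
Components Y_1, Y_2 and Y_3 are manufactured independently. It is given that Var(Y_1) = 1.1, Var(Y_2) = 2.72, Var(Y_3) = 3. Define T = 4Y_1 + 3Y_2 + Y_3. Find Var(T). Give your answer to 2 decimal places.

By independence, Var(T) = (4)²Var(Y_1) + (3)²Var(Y_2) + (1)²Var(Y_3)
= (4)²·1.1 + (3)²·2.72 + (1)²·3 = 45.08

45.08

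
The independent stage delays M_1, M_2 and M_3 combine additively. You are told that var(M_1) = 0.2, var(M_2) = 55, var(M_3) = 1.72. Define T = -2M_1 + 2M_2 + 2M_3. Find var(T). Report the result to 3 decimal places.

By independence, var(T) = (-2)²var(M_1) + (2)²var(M_2) + (2)²var(M_3)
= (-2)²·0.2 + (2)²·55 + (2)²·1.72 = 227.68

227.680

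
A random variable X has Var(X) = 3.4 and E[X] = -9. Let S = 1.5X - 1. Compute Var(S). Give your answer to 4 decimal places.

Var(1.5X - 1) = (1.5)²·Var(X) = 2.25·3.4 = 7.65

7.6500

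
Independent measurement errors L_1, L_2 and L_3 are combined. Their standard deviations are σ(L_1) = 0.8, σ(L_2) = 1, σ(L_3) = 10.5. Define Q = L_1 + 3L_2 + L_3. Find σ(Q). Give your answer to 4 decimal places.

var(L_1) = 0.64, var(L_2) = 1, var(L_3) = 110.25
By independence, var(Q) = (1)²var(L_1) + (3)²var(L_2) + (1)²var(L_3)
= (1)²·0.64 + (3)²·1 + (1)²·110.25 = 119.89
σ(Q) = √119.89 ≈ 10.9494

10.9494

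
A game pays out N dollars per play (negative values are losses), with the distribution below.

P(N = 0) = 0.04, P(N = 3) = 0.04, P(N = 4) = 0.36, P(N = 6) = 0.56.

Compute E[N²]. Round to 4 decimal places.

26.2800

E[N²] = (0)²(0.04) + (3)²(0.04) + (4)²(0.36) + (6)²(0.56) = 26.28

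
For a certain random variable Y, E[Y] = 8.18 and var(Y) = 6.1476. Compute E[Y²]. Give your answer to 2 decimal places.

73.06

E[Y²] = var(Y) + (E[Y])² = 6.1476 + (8.18)² = 73.06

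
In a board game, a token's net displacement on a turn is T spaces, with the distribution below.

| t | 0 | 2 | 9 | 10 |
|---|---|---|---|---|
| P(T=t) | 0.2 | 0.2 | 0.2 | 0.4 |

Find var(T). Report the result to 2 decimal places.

18.56

E[T] = (0)(0.2) + (2)(0.2) + (9)(0.2) + (10)(0.4) = 6.2
E[T²] = (0)²(0.2) + (2)²(0.2) + (9)²(0.2) + (10)²(0.4) = 57
var(T) = E[T²] − (E[T])² = 57 − (6.2)² = 18.56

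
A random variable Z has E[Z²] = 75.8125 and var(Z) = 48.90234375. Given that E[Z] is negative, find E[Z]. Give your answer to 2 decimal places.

-5.19

(E[Z])² = E[Z²] − var(Z) = 75.8125 − 48.90234375 = 26.91015625
E[Z] = −√26.91015625 = -5.1875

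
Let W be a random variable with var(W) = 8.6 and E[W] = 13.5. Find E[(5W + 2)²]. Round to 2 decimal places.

E[5W + 2] = 5·13.5 + 2 = 69.5
var(5W + 2) = (5)²·8.6 = 215
E[(5W + 2)²] = var((5W + 2)) + (E[(5W + 2)])² = 215 + (69.5)² = 5045.25

5045.25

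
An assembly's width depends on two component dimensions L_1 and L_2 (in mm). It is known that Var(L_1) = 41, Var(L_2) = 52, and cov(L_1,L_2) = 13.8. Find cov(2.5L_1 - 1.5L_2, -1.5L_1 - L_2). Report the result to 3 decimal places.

-79.200

cov(2.5L_1 - 1.5L_2, -1.5L_1 - L_2) = (2.5)(-1.5)Var(L_1) + (-1.5)(-1)Var(L_2) + [(2.5)(-1) + (-1.5)(-1.5)]cov(L_1,L_2)
= -3.75·41 + 1.5·52 + -0.25·13.8 = -79.2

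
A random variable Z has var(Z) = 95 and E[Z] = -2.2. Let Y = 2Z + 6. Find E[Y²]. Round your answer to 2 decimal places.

E[2Z + 6] = 2·-2.2 + 6 = 1.6
var(2Z + 6) = (2)²·95 = 380
E[Y²] = var(Y) + (E[Y])² = 380 + (1.6)² = 382.56

382.56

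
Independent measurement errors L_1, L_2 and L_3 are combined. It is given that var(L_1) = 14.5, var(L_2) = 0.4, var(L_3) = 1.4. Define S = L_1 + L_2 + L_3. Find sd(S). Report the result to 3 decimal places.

By independence, var(S) = (1)²var(L_1) + (1)²var(L_2) + (1)²var(L_3)
= (1)²·14.5 + (1)²·0.4 + (1)²·1.4 = 16.3
sd(S) = √16.3 ≈ 4.037

4.037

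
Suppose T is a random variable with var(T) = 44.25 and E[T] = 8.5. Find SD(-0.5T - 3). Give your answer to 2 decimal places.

var(-0.5T - 3) = (-0.5)²·44.25 = 11.0625
SD(-0.5T - 3) = √11.0625 ≈ 3.33

3.33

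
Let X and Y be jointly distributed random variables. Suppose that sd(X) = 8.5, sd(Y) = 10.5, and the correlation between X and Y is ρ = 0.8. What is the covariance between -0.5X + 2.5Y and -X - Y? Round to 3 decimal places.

-382.300

V(X) = (8.5)² = 72.25;  V(Y) = (10.5)² = 110.25
Cov(X,Y) = ρ·sd(X)·sd(Y) = 0.8·8.5·10.5 = 71.4
Cov(-0.5X + 2.5Y, -X - Y) = (-0.5)(-1)V(X) + (2.5)(-1)V(Y) + [(-0.5)(-1) + (2.5)(-1)]Cov(X,Y)
= 0.5·72.25 + -2.5·110.25 + -2·71.4 = -382.3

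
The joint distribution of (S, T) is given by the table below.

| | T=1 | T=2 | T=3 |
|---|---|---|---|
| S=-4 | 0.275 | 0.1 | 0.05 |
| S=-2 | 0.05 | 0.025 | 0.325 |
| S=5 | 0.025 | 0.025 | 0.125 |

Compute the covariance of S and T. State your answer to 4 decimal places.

E[S] = -1.625,  E[T] = 2.15
E[ST] = -2.4
Cov(S,T) = E[ST] − E[S]E[T] = -2.4 − (-1.625)(2.15) = 1.09375

1.0938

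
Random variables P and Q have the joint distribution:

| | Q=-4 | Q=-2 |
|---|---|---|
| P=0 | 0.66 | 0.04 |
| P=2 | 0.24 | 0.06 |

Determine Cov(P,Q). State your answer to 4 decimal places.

0.1200

E[P] = 0.6,  E[Q] = -3.8
E[PQ] = -2.16
Cov(P,Q) = E[PQ] − E[P]E[Q] = -2.16 − (0.6)(-3.8) = 0.12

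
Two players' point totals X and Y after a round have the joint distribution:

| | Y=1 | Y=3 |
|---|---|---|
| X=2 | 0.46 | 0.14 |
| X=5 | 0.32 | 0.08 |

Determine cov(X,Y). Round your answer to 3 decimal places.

E[X] = 3.2,  E[Y] = 1.44
E[XY] = 4.56
cov(X,Y) = E[XY] − E[X]E[Y] = 4.56 − (3.2)(1.44) = -0.048

-0.048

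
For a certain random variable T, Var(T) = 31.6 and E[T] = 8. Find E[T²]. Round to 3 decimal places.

95.600

E[T²] = Var(T) + (E[T])² = 31.6 + (8)² = 95.6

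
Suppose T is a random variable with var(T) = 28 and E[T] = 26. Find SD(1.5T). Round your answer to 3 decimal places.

7.937

var(1.5T) = (1.5)²·28 = 63
SD(1.5T) = √63 ≈ 7.937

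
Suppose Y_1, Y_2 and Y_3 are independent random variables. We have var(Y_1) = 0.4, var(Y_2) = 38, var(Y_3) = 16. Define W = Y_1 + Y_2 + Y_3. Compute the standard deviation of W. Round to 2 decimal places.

7.38

By independence, var(W) = (1)²var(Y_1) + (1)²var(Y_2) + (1)²var(Y_3)
= (1)²·0.4 + (1)²·38 + (1)²·16 = 54.4
SD(W) = √54.4 ≈ 7.38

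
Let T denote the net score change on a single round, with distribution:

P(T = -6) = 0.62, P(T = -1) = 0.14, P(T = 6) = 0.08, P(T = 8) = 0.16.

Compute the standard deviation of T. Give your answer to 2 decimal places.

5.58

E[T] = (-6)(0.62) + (-1)(0.14) + (6)(0.08) + (8)(0.16) = -2.1
E[T²] = (-6)²(0.62) + (-1)²(0.14) + (6)²(0.08) + (8)²(0.16) = 35.58
Var(T) = E[T²] − (E[T])² = 35.58 − (-2.1)² = 31.17
sd(T) = √31.17 ≈ 5.58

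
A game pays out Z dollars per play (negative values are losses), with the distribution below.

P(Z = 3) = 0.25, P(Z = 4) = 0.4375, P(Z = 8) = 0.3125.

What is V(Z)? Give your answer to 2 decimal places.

E[Z] = (3)(0.25) + (4)(0.4375) + (8)(0.3125) = 5
E[Z²] = (3)²(0.25) + (4)²(0.4375) + (8)²(0.3125) = 29.25
V(Z) = E[Z²] − (E[Z])² = 29.25 − (5)² = 4.25

4.25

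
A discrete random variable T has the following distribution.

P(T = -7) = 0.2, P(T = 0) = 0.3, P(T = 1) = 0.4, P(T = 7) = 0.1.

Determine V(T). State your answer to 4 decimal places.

15.0100

E[T] = (-7)(0.2) + (0)(0.3) + (1)(0.4) + (7)(0.1) = -0.3
E[T²] = (-7)²(0.2) + (0)²(0.3) + (1)²(0.4) + (7)²(0.1) = 15.1
V(T) = E[T²] − (E[T])² = 15.1 − (-0.3)² = 15.01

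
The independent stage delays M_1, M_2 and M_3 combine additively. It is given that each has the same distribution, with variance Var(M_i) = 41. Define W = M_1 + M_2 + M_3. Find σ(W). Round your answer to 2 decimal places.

11.09

By independence, Var(W) = (1)²Var(M_1) + (1)²Var(M_2) + (1)²Var(M_3)
= (1)²·41 + (1)²·41 + (1)²·41 = 123
σ(W) = √123 ≈ 11.09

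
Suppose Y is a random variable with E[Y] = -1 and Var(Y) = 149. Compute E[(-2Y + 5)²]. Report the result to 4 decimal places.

645.0000

E[-2Y + 5] = -2·-1 + 5 = 7
Var(-2Y + 5) = (-2)²·149 = 596
E[(-2Y + 5)²] = Var((-2Y + 5)) + (E[(-2Y + 5)])² = 596 + (7)² = 645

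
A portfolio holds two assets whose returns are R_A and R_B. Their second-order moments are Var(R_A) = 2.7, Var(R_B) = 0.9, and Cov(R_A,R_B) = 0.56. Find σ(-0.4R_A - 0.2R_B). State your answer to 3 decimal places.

0.747

Var(-0.4R_A - 0.2R_B) = (-0.4)²·Var(R_A) + (-0.2)²·Var(R_B) + 2·(-0.4)·(-0.2)·Cov(R_A,R_B)
= 0.16·2.7 + 0.04·0.9 + 0.16·0.56 = 0.5576
σ(-0.4R_A - 0.2R_B) = √0.5576 ≈ 0.747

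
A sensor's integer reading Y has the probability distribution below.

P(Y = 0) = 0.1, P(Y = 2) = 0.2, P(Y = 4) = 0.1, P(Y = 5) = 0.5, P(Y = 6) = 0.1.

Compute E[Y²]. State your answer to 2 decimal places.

E[Y²] = (0)²(0.1) + (2)²(0.2) + (4)²(0.1) + (5)²(0.5) + (6)²(0.1) = 18.5

18.50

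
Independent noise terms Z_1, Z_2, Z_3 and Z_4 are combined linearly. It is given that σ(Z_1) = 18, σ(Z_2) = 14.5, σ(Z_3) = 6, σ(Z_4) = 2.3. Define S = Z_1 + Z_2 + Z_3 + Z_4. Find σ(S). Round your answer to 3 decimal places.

V(Z_1) = 324, V(Z_2) = 210.25, V(Z_3) = 36, V(Z_4) = 5.29
By independence, V(S) = (1)²V(Z_1) + (1)²V(Z_2) + (1)²V(Z_3) + (1)²V(Z_4)
= (1)²·324 + (1)²·210.25 + (1)²·36 + (1)²·5.29 = 575.54
σ(S) = √575.54 ≈ 23.990

23.990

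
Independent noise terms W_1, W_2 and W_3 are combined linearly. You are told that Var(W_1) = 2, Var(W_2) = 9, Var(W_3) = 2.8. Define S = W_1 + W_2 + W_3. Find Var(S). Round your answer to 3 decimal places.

13.800

By independence, Var(S) = (1)²Var(W_1) + (1)²Var(W_2) + (1)²Var(W_3)
= (1)²·2 + (1)²·9 + (1)²·2.8 = 13.8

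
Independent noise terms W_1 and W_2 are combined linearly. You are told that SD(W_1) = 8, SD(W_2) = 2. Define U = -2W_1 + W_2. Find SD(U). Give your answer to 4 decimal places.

16.1245

Var(W_1) = 64, Var(W_2) = 4
By independence, Var(U) = (-2)²Var(W_1) + (1)²Var(W_2)
= (-2)²·64 + (1)²·4 = 260
SD(U) = √260 ≈ 16.1245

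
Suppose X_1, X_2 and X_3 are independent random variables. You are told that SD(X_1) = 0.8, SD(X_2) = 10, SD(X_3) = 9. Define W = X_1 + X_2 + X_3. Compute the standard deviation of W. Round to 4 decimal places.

Var(X_1) = 0.64, Var(X_2) = 100, Var(X_3) = 81
By independence, Var(W) = (1)²Var(X_1) + (1)²Var(X_2) + (1)²Var(X_3)
= (1)²·0.64 + (1)²·100 + (1)²·81 = 181.64
SD(W) = √181.64 ≈ 13.4774

13.4774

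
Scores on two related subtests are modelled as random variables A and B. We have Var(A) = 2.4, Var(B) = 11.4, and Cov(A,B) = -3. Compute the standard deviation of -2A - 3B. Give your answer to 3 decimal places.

Var(-2A - 3B) = (-2)²·Var(A) + (-3)²·Var(B) + 2·(-2)·(-3)·Cov(A,B)
= 4·2.4 + 9·11.4 + 12·-3 = 76.2
σ(-2A - 3B) = √76.2 ≈ 8.729

8.729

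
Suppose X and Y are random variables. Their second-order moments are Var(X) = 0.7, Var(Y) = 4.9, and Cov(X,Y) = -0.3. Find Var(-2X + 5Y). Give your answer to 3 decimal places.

Var(-2X + 5Y) = (-2)²·Var(X) + (5)²·Var(Y) + 2·(-2)·(5)·Cov(X,Y)
= 4·0.7 + 25·4.9 + -20·-0.3 = 131.3

131.300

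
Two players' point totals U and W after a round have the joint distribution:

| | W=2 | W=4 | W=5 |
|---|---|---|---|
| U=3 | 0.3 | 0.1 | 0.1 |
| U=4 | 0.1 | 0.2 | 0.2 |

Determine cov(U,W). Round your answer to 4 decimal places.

E[U] = 3.5,  E[W] = 3.5
E[UW] = 12.5
cov(U,W) = E[UW] − E[U]E[W] = 12.5 − (3.5)(3.5) = 0.25

0.2500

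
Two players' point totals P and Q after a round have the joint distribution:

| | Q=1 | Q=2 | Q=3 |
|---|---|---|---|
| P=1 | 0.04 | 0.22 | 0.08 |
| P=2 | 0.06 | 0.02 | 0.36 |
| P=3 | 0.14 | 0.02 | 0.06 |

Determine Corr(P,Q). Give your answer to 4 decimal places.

-0.1466

E[P] = 1.88,  E[Q] = 2.26
E[PQ] = 4.16
cov(P,Q) = E[PQ] − E[P]E[Q] = 4.16 − (1.88)(2.26) = -0.0888
Var(P) = 0.5456,  Var(Q) = 0.6724
ρ = -0.0888 / √(0.5456·0.6724) ≈ -0.1466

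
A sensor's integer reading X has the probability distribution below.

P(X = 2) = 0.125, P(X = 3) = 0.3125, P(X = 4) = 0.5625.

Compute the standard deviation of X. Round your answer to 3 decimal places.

E[X] = (2)(0.125) + (3)(0.3125) + (4)(0.5625) = 3.4375
E[X²] = (2)²(0.125) + (3)²(0.3125) + (4)²(0.5625) = 12.3125
Var(X) = E[X²] − (E[X])² = 12.3125 − (3.4375)² = 0.49609375
σ(X) = √0.49609375 ≈ 0.704

0.704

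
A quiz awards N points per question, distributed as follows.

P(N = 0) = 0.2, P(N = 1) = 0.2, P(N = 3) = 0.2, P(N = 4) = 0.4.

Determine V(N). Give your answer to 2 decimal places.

E[N] = (0)(0.2) + (1)(0.2) + (3)(0.2) + (4)(0.4) = 2.4
E[N²] = (0)²(0.2) + (1)²(0.2) + (3)²(0.2) + (4)²(0.4) = 8.4
V(N) = E[N²] − (E[N])² = 8.4 − (2.4)² = 2.64

2.64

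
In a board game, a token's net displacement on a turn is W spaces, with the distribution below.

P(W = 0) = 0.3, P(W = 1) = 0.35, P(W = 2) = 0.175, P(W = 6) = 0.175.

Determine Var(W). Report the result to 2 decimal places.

E[W] = (0)(0.3) + (1)(0.35) + (2)(0.175) + (6)(0.175) = 1.75
E[W²] = (0)²(0.3) + (1)²(0.35) + (2)²(0.175) + (6)²(0.175) = 7.35
Var(W) = E[W²] − (E[W])² = 7.35 − (1.75)² = 4.2875

4.29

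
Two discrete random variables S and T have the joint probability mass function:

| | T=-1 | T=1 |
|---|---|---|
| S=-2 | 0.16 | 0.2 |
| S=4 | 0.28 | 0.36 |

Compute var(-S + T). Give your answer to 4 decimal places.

9.2416

E[S] = 1.84,  E[T] = 0.12,  E[ST] = 0.24
var(S) = 11.68 − (1.84)² = 8.2944;  var(T) = 1 − (0.12)² = 0.9856
Cov(S,T) = 0.24 − (1.84)(0.12) = 0.0192
var(-S + T) = (-1)²·8.2944 + (1)²·0.9856 + 2·(-1)·(1)·0.0192 = 9.2416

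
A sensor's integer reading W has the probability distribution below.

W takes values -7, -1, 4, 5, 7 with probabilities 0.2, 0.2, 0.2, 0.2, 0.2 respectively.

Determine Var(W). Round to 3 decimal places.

E[W] = (-7)(0.2) + (-1)(0.2) + (4)(0.2) + (5)(0.2) + (7)(0.2) = 1.6
E[W²] = (-7)²(0.2) + (-1)²(0.2) + (4)²(0.2) + (5)²(0.2) + (7)²(0.2) = 28
Var(W) = E[W²] − (E[W])² = 28 − (1.6)² = 25.44

25.440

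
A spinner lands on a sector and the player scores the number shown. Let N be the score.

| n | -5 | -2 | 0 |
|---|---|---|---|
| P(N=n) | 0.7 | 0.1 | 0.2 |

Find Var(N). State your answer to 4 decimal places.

4.2100

E[N] = (-5)(0.7) + (-2)(0.1) + (0)(0.2) = -3.7
E[N²] = (-5)²(0.7) + (-2)²(0.1) + (0)²(0.2) = 17.9
Var(N) = E[N²] − (E[N])² = 17.9 − (-3.7)² = 4.21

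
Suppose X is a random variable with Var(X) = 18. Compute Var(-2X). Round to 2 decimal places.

72.00

Var(-2X) = (-2)²·Var(X) = 4·18 = 72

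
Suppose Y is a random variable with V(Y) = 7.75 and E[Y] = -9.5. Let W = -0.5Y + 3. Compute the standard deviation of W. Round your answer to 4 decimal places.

1.3919

V(-0.5Y + 3) = (-0.5)²·7.75 = 1.9375
SD(W) = √1.9375 ≈ 1.3919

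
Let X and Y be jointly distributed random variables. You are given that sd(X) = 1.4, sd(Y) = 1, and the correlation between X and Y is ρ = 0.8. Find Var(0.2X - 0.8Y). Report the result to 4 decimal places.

Var(X) = (1.4)² = 1.96;  Var(Y) = (1)² = 1
cov(X,Y) = ρ·sd(X)·sd(Y) = 0.8·1.4·1 = 1.12
Var(0.2X - 0.8Y) = (0.2)²·Var(X) + (-0.8)²·Var(Y) + 2·(0.2)·(-0.8)·cov(X,Y)
= 0.04·1.96 + 0.64·1 + -0.32·1.12 = 0.36

0.3600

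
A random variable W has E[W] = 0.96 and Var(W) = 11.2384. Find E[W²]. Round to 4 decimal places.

12.1600

E[W²] = Var(W) + (E[W])² = 11.2384 + (0.96)² = 12.16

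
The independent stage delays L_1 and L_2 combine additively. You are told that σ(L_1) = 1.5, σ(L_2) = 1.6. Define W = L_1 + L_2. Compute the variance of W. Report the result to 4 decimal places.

Var(L_1) = 2.25, Var(L_2) = 2.56
By independence, Var(W) = (1)²Var(L_1) + (1)²Var(L_2)
= (1)²·2.25 + (1)²·2.56 = 4.81

4.8100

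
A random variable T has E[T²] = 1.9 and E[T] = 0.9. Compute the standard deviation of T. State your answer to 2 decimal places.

var(T) = 1.9 − (0.9)² = 1.09
σ(T) = √1.09 ≈ 1.04

1.04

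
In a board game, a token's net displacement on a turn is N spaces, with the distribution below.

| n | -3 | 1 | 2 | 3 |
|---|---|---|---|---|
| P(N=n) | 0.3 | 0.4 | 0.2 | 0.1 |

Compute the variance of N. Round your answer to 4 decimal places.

E[N] = (-3)(0.3) + (1)(0.4) + (2)(0.2) + (3)(0.1) = 0.2
E[N²] = (-3)²(0.3) + (1)²(0.4) + (2)²(0.2) + (3)²(0.1) = 4.8
Var(N) = E[N²] − (E[N])² = 4.8 − (0.2)² = 4.76

4.7600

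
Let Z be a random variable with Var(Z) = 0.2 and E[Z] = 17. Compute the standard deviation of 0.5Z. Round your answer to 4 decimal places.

0.2236

Var(0.5Z) = (0.5)²·0.2 = 0.05
σ(0.5Z) = √0.05 ≈ 0.2236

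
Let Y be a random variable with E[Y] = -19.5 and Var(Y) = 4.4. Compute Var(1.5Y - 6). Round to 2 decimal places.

Var(1.5Y - 6) = (1.5)²·Var(Y) = 2.25·4.4 = 9.9

9.90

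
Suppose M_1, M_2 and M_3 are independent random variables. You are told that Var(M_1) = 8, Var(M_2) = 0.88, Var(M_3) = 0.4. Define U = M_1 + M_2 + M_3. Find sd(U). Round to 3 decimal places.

3.046

By independence, Var(U) = (1)²Var(M_1) + (1)²Var(M_2) + (1)²Var(M_3)
= (1)²·8 + (1)²·0.88 + (1)²·0.4 = 9.28
sd(U) = √9.28 ≈ 3.046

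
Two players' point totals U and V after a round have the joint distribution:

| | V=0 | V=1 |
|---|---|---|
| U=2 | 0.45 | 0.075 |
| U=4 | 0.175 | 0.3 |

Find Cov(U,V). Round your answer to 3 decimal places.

E[U] = 2.95,  E[V] = 0.375
E[UV] = 1.35
Cov(U,V) = E[UV] − E[U]E[V] = 1.35 − (2.95)(0.375) = 0.24375

0.244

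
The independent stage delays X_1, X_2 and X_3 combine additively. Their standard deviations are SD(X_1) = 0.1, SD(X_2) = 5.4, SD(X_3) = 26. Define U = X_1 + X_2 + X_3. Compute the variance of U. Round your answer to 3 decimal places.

Var(X_1) = 0.01, Var(X_2) = 29.16, Var(X_3) = 676
By independence, Var(U) = (1)²Var(X_1) + (1)²Var(X_2) + (1)²Var(X_3)
= (1)²·0.01 + (1)²·29.16 + (1)²·676 = 705.17

705.170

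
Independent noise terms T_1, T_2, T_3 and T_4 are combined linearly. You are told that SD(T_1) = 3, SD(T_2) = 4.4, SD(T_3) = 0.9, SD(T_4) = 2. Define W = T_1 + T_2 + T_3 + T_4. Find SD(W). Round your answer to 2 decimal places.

5.76

Var(T_1) = 9, Var(T_2) = 19.36, Var(T_3) = 0.81, Var(T_4) = 4
By independence, Var(W) = (1)²Var(T_1) + (1)²Var(T_2) + (1)²Var(T_3) + (1)²Var(T_4)
= (1)²·9 + (1)²·19.36 + (1)²·0.81 + (1)²·4 = 33.17
SD(W) = √33.17 ≈ 5.76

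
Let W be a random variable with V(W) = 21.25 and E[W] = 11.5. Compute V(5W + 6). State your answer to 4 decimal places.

V(5W + 6) = (5)²·V(W) = 25·21.25 = 531.25

531.2500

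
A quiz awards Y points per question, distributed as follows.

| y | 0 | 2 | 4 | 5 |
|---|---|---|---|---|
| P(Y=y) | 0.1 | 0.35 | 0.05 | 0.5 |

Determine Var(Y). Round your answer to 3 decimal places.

3.140

E[Y] = (0)(0.1) + (2)(0.35) + (4)(0.05) + (5)(0.5) = 3.4
E[Y²] = (0)²(0.1) + (2)²(0.35) + (4)²(0.05) + (5)²(0.5) = 14.7
Var(Y) = E[Y²] − (E[Y])² = 14.7 − (3.4)² = 3.14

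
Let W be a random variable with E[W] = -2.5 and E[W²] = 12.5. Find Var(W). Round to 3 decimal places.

6.250

Var(W) = 12.5 − (-2.5)² = 6.25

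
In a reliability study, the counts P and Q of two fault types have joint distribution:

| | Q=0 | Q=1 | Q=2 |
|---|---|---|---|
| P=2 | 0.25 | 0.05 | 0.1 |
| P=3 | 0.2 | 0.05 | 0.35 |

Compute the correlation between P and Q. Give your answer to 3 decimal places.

0.323

E[P] = 2.6,  E[Q] = 1
E[PQ] = 2.75
Cov(P,Q) = E[PQ] − E[P]E[Q] = 2.75 − (2.6)(1) = 0.15
Var(P) = 0.24,  Var(Q) = 0.9
ρ = 0.15 / √(0.24·0.9) ≈ 0.323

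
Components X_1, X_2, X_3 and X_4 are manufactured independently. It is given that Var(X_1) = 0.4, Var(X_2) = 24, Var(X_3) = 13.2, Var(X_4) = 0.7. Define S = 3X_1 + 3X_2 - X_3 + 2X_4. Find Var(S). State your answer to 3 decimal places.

235.600

By independence, Var(S) = (3)²Var(X_1) + (3)²Var(X_2) + (-1)²Var(X_3) + (2)²Var(X_4)
= (3)²·0.4 + (3)²·24 + (-1)²·13.2 + (2)²·0.7 = 235.6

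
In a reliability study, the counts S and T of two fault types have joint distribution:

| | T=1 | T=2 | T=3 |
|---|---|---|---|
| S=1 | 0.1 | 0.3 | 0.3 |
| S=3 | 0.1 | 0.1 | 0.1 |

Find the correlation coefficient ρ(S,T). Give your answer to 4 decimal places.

E[S] = 1.6,  E[T] = 2.2
E[ST] = 3.4
Cov(S,T) = E[ST] − E[S]E[T] = 3.4 − (1.6)(2.2) = -0.12
Var(S) = 0.84,  Var(T) = 0.56
ρ = -0.12 / √(0.84·0.56) ≈ -0.1750

-0.1750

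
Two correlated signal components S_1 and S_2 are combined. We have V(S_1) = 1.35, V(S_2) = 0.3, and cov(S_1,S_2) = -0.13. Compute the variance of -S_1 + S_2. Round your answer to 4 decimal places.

V(-S_1 + S_2) = (-1)²·V(S_1) + (1)²·V(S_2) + 2·(-1)·(1)·cov(S_1,S_2)
= 1·1.35 + 1·0.3 + -2·-0.13 = 1.91

1.9100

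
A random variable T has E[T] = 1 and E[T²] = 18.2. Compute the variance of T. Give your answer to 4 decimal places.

var(T) = 18.2 − (1)² = 17.2

17.2000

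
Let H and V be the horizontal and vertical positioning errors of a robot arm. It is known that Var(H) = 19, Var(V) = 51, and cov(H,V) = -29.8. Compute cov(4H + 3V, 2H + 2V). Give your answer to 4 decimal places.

40.8000

cov(4H + 3V, 2H + 2V) = (4)(2)Var(H) + (3)(2)Var(V) + [(4)(2) + (3)(2)]cov(H,V)
= 8·19 + 6·51 + 14·-29.8 = 40.8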